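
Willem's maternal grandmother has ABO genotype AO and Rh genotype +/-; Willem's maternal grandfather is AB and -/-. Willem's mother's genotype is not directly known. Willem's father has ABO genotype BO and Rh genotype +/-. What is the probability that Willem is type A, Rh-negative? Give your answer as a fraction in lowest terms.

3/32

Willem's mother's ABO genotype from AO × AB: 1/4 AA, 1/4 AB, 1/4 AO, 1/4 BO.
Crossing each possibility with the father BO and summing P(type A): 1/4·1/2 + 1/4·1/4 + 1/4·1/4 + 1/4·0 = 1/4.
Similarly for Rh via the mother's Rh distribution: P(Rh-) = 3/8.
Independent loci: 1/4 × 3/8 = 3/32.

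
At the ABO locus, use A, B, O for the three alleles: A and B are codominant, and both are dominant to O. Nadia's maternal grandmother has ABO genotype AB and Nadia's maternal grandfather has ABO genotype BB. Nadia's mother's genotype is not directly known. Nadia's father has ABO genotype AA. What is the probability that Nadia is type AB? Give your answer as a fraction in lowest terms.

Nadia's mother's ABO genotype from AB × BB: 1/2 AB, 1/2 BB.
Crossing each possibility with the father AA and summing P(type AB): 1/2·1/2 + 1/2·1 = 3/4.

3/4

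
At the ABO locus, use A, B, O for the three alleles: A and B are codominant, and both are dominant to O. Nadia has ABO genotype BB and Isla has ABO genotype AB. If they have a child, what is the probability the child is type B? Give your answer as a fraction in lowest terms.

1/2

ABO cross BB × AB → offspring phenotypes: 1/2 B, 1/2 AB.
So P(type B) = 1/2.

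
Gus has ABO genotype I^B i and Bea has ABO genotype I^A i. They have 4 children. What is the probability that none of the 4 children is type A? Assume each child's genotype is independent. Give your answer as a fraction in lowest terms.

ABO cross I^B i × I^A i → 1/4 O, 1/4 A, 1/4 B, 1/4 AB.
So P(type A) = 1/4 per child.
P(not type A) = 3/4 for one child; (3/4)^4 = 81/256.

81/256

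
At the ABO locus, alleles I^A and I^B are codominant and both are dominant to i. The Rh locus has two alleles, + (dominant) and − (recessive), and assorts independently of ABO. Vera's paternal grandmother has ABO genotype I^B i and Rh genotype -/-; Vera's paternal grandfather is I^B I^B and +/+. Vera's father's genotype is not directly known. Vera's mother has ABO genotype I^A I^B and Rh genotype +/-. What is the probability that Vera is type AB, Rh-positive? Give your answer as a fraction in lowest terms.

Vera's father's ABO genotype from I^B i × I^B I^B: 1/2 I^B I^B, 1/2 I^B i.
Crossing each possibility with the mother I^A I^B and summing P(type AB): 1/2·1/2 + 1/2·1/4 = 3/8.
Similarly for Rh via the father's Rh distribution: P(Rh+) = 3/4.
Independent loci: 3/8 × 3/4 = 9/32.

9/32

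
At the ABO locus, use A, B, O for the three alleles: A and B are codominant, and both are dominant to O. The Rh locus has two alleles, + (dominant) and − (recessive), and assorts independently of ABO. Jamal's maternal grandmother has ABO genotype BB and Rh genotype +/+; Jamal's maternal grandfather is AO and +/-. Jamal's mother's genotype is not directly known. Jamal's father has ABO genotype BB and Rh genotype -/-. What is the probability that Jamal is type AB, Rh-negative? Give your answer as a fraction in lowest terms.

1/16

Jamal's mother's ABO genotype from BB × AO: 1/2 AB, 1/2 BO.
Crossing each possibility with the father BB and summing P(type AB): 1/2·1/2 + 1/2·0 = 1/4.
Similarly for Rh via the mother's Rh distribution: P(Rh-) = 1/4.
Independent loci: 1/4 × 1/4 = 1/16.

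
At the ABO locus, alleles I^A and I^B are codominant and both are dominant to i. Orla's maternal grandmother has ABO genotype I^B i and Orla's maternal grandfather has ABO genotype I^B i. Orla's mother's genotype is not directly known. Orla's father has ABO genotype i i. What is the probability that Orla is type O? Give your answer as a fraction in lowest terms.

Orla's mother's ABO genotype from I^B i × I^B i: 1/4 I^B I^B, 1/2 I^B i, 1/4 i i.
Crossing each possibility with the father i i and summing P(type O): 1/4·0 + 1/2·1/2 + 1/4·1 = 1/2.

1/2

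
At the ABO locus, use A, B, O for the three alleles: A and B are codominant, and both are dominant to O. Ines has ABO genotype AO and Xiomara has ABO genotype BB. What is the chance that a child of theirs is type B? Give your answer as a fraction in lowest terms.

ABO cross AO × BB → offspring phenotypes: 1/2 B, 1/2 AB.
So P(type B) = 1/2.

1/2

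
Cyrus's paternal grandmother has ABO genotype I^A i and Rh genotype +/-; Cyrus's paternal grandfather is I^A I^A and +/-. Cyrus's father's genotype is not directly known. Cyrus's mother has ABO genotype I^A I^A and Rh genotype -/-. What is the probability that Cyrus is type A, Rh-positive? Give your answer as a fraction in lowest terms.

1/2

Cyrus's father's ABO genotype from I^A i × I^A I^A: 1/2 I^A I^A, 1/2 I^A i.
Crossing each possibility with the mother I^A I^A and summing P(type A): 1/2·1 + 1/2·1 = 1.
Similarly for Rh via the father's Rh distribution: P(Rh+) = 1/2.
Independent loci: 1 × 1/2 = 1/2.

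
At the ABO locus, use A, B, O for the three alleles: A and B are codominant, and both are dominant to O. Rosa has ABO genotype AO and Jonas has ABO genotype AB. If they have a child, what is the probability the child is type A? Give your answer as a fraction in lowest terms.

ABO cross AO × AB → offspring phenotypes: 1/2 A, 1/4 B, 1/4 AB.
So P(type A) = 1/2.

1/2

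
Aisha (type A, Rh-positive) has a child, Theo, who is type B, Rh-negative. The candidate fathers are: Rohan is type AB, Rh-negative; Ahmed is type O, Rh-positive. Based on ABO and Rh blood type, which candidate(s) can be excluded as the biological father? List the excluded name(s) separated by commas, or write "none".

A candidate is excluded only if no genotype consistent with his phenotype could produce a type B, Rh-negative child with a type A, Rh-positive mother.
Ahmed (type O, Rh+): no genotype consistent with that phenotype can produce a type-B Rh- child with a type-A mother.

Ahmed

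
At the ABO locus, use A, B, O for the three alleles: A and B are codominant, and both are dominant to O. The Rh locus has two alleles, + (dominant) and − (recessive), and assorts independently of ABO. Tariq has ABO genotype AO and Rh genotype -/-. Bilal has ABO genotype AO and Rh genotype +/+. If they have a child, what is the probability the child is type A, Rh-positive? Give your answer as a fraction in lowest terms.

3/4

ABO cross AO × AO → offspring phenotypes: 1/4 O, 3/4 A.
Rh cross -/- × +/+ → 1 Rh+.
Independent loci: P(type A, Rh-positive) = 3/4 × 1 = 3/4.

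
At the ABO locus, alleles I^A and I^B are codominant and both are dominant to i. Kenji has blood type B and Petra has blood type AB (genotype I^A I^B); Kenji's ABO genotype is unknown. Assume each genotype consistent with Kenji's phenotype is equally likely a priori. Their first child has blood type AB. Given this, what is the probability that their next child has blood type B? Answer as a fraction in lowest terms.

1/2

Possible genotypes: Kenji ∈ {I^B I^B, I^B i}; Petra ∈ {I^A I^B}.
Weight each parental genotype pair by prior × P(type-AB child):
  I^B I^B × I^A I^B: posterior weight 2/3; P(next child type B) = 1/2.
  I^B i × I^A I^B: posterior weight 1/3; P(next child type B) = 1/2.
Weighted sum = 1/2.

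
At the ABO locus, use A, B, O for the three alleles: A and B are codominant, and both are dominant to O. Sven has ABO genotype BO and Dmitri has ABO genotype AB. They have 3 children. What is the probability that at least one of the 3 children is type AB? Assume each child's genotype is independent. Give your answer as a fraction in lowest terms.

37/64

ABO cross BO × AB → 1/4 A, 1/2 B, 1/4 AB.
So P(type AB) = 1/4 per child.
P(none) = (3/4)^3 = 27/64; P(at least one) = 1 − 27/64 = 37/64.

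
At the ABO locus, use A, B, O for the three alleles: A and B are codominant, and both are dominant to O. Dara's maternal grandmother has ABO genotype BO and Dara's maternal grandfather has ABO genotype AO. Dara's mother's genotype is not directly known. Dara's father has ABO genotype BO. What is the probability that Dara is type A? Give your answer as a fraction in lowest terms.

Dara's mother's ABO genotype from BO × AO: 1/4 AB, 1/4 AO, 1/4 BO, 1/4 OO.
Crossing each possibility with the father BO and summing P(type A): 1/4·1/4 + 1/4·1/4 + 1/4·0 + 1/4·0 = 1/8.

1/8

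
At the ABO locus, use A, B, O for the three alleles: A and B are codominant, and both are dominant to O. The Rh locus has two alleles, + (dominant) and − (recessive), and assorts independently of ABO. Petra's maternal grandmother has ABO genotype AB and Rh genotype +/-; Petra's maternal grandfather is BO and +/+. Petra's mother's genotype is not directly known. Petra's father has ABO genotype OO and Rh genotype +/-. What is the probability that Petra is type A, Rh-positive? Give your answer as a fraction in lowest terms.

7/32

Petra's mother's ABO genotype from AB × BO: 1/4 AB, 1/4 AO, 1/4 BB, 1/4 BO.
Crossing each possibility with the father OO and summing P(type A): 1/4·1/2 + 1/4·1/2 + 1/4·0 + 1/4·0 = 1/4.
Similarly for Rh via the mother's Rh distribution: P(Rh+) = 7/8.
Independent loci: 1/4 × 7/8 = 7/32.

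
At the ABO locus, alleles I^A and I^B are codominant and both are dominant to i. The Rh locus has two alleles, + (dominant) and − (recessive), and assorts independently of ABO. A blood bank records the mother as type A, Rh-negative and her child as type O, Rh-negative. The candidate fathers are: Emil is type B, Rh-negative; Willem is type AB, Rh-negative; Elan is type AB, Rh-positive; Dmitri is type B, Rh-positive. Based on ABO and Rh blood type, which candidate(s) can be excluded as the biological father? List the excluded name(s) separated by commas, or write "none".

Willem, Elan

A candidate is excluded only if no genotype consistent with his phenotype could produce a type O, Rh-negative child with a type A, Rh-negative mother.
Willem (type AB, Rh-): no genotype consistent with that phenotype can produce a type-O Rh- child with a type-A mother.
Elan (type AB, Rh+): no genotype consistent with that phenotype can produce a type-O Rh- child with a type-A mother.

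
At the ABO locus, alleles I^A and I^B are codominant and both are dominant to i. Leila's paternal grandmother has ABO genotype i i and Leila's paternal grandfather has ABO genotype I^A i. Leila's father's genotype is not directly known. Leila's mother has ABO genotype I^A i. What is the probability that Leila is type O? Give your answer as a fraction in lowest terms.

Leila's father's ABO genotype from i i × I^A i: 1/2 I^A i, 1/2 i i.
Crossing each possibility with the mother I^A i and summing P(type O): 1/2·1/4 + 1/2·1/2 = 3/8.

3/8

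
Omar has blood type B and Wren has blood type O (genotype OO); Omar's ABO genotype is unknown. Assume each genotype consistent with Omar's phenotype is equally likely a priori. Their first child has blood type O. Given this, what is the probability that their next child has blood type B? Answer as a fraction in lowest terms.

1/2

Possible genotypes: Omar ∈ {BB, BO}; Wren ∈ {OO}.
Weight each parental genotype pair by prior × P(type-O child):
  BO × OO: posterior weight 1; P(next child type B) = 1/2.
Weighted sum = 1/2.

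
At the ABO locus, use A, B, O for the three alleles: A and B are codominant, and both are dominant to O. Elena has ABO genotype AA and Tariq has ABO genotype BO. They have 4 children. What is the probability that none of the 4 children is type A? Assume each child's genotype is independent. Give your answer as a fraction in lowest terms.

ABO cross AA × BO → 1/2 A, 1/2 AB.
So P(type A) = 1/2 per child.
P(not type A) = 1/2 for one child; (1/2)^4 = 1/16.

1/16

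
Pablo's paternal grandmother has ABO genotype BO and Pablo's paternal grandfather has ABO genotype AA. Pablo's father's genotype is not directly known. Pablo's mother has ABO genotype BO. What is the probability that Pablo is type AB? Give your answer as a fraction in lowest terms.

1/4

Pablo's father's ABO genotype from BO × AA: 1/2 AB, 1/2 AO.
Crossing each possibility with the mother BO and summing P(type AB): 1/2·1/4 + 1/2·1/4 = 1/4.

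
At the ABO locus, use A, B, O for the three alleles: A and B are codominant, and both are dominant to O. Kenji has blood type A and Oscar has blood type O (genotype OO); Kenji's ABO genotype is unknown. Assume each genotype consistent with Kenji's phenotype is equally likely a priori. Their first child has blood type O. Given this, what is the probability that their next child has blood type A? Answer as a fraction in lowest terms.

1/2

Possible genotypes: Kenji ∈ {AA, AO}; Oscar ∈ {OO}.
Weight each parental genotype pair by prior × P(type-O child):
  AO × OO: posterior weight 1; P(next child type A) = 1/2.
Weighted sum = 1/2.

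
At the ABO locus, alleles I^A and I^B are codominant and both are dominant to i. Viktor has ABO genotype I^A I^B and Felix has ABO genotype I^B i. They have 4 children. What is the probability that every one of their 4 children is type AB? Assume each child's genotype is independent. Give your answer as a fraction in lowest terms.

1/256

ABO cross I^A I^B × I^B i → 1/4 A, 1/2 B, 1/4 AB.
So P(type AB) = 1/4 per child.
All 4 independent: (1/4)^4 = 1/256.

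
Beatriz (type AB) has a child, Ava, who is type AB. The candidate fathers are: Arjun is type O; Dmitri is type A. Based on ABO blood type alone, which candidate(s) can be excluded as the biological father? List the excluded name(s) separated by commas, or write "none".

Arjun

A candidate is excluded only if no genotype consistent with his phenotype could produce a type AB child with a type AB mother.
Arjun (type O): no genotype consistent with that phenotype can produce a type-AB child with a type-AB mother.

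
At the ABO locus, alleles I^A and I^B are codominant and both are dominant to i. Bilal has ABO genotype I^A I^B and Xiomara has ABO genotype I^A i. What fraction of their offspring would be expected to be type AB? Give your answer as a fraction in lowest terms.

1/4

ABO cross I^A I^B × I^A i → offspring phenotypes: 1/2 A, 1/4 B, 1/4 AB.
So P(type AB) = 1/4.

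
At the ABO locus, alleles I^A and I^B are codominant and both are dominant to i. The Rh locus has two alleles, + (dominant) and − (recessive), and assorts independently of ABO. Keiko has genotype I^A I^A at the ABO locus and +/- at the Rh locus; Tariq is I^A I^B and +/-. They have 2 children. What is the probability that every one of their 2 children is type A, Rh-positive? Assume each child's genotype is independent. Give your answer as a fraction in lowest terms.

ABO cross I^A I^A × I^A I^B → 1/2 A, 1/2 AB.
Rh cross +/- × +/- → 3/4 Rh+, 1/4 Rh-; so P(type A, Rh-positive) = 1/2 × 3/4 = 3/8 per child.
All 2 independent: (3/8)^2 = 9/64.

9/64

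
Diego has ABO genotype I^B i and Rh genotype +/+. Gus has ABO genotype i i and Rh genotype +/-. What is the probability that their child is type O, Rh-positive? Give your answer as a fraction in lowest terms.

ABO cross I^B i × i i → offspring phenotypes: 1/2 O, 1/2 B.
Rh cross +/+ × +/- → 1 Rh+.
Independent loci: P(type O, Rh-positive) = 1/2 × 1 = 1/2.

1/2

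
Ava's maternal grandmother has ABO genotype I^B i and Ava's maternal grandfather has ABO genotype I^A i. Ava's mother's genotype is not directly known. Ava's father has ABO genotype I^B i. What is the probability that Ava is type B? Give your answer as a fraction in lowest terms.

1/2

Ava's mother's ABO genotype from I^B i × I^A i: 1/4 I^A I^B, 1/4 I^A i, 1/4 I^B i, 1/4 i i.
Crossing each possibility with the father I^B i and summing P(type B): 1/4·1/2 + 1/4·1/4 + 1/4·3/4 + 1/4·1/2 = 1/2.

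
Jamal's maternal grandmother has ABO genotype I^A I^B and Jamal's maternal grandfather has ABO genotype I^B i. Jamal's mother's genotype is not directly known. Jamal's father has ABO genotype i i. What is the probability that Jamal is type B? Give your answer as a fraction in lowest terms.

1/2

Jamal's mother's ABO genotype from I^A I^B × I^B i: 1/4 I^A I^B, 1/4 I^A i, 1/4 I^B I^B, 1/4 I^B i.
Crossing each possibility with the father i i and summing P(type B): 1/4·1/2 + 1/4·0 + 1/4·1 + 1/4·1/2 = 1/2.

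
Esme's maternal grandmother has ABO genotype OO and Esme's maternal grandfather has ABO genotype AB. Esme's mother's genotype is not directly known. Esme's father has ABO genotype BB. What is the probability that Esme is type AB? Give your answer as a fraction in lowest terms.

1/4

Esme's mother's ABO genotype from OO × AB: 1/2 AO, 1/2 BO.
Crossing each possibility with the father BB and summing P(type AB): 1/2·1/2 + 1/2·0 = 1/4.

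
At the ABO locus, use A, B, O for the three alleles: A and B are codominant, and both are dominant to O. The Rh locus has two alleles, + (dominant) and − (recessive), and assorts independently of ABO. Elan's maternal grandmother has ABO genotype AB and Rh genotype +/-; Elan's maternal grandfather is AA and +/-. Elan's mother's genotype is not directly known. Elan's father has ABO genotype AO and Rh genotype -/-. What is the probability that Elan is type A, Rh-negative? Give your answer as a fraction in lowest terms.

Elan's mother's ABO genotype from AB × AA: 1/2 AA, 1/2 AB.
Crossing each possibility with the father AO and summing P(type A): 1/2·1 + 1/2·1/2 = 3/4.
Similarly for Rh via the mother's Rh distribution: P(Rh-) = 1/2.
Independent loci: 3/4 × 1/2 = 3/8.

3/8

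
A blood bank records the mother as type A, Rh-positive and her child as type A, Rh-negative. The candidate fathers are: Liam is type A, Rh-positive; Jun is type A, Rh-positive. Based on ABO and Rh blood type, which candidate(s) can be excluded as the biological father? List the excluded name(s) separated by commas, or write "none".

A candidate is excluded only if no genotype consistent with his phenotype could produce a type A, Rh-negative child with a type A, Rh-positive mother.
Every candidate has at least one consistent genotype combination, so none can be excluded.

none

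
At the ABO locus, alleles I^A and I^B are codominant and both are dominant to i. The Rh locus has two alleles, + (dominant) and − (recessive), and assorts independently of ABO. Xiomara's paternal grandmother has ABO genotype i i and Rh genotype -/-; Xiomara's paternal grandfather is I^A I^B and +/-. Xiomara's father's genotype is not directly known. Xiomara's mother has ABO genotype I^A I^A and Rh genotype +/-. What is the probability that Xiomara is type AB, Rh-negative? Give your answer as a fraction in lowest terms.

3/32

Xiomara's father's ABO genotype from i i × I^A I^B: 1/2 I^A i, 1/2 I^B i.
Crossing each possibility with the mother I^A I^A and summing P(type AB): 1/2·0 + 1/2·1/2 = 1/4.
Similarly for Rh via the father's Rh distribution: P(Rh-) = 3/8.
Independent loci: 1/4 × 3/8 = 3/32.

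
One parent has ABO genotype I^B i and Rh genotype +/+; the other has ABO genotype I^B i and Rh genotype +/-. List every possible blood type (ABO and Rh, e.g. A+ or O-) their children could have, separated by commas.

O+, B+

Gametes from I^B i × I^B i give offspring ABO genotypes I^B I^B, I^B i, i i, i.e. phenotypes O, B.
Rh cross +/+ × +/- → phenotypes Rh+.
Combining independently: O+, B+.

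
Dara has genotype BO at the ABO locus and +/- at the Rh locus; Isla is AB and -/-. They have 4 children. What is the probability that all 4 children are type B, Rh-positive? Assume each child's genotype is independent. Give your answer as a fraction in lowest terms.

1/256

ABO cross BO × AB → 1/4 A, 1/2 B, 1/4 AB.
Rh cross +/- × -/- → 1/2 Rh+, 1/2 Rh-; so P(type B, Rh-positive) = 1/2 × 1/2 = 1/4 per child.
All 4 independent: (1/4)^4 = 1/256.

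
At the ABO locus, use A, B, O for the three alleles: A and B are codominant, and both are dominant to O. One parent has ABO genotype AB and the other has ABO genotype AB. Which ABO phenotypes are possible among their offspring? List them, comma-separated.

A, B, AB

Gametes from AB × AB give offspring ABO genotypes AA, AB, BB, i.e. phenotypes A, B, AB.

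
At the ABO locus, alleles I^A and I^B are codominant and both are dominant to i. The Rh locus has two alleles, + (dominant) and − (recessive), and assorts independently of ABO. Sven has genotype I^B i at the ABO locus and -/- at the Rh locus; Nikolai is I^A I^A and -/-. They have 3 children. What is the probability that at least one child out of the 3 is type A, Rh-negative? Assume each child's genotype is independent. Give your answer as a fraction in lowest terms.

ABO cross I^B i × I^A I^A → 1/2 A, 1/2 AB.
Rh cross -/- × -/- → 1 Rh-; so P(type A, Rh-negative) = 1/2 × 1 = 1/2 per child.
P(none) = (1/2)^3 = 1/8; P(at least one) = 1 − 1/8 = 7/8.

7/8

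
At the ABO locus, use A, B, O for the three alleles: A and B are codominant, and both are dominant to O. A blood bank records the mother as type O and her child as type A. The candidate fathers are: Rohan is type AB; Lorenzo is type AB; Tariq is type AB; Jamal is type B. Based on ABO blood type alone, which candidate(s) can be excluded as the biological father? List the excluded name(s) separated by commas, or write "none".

Jamal

A candidate is excluded only if no genotype consistent with his phenotype could produce a type A child with a type O mother.
Jamal (type B): no genotype consistent with that phenotype can produce a type-A child with a type-O mother.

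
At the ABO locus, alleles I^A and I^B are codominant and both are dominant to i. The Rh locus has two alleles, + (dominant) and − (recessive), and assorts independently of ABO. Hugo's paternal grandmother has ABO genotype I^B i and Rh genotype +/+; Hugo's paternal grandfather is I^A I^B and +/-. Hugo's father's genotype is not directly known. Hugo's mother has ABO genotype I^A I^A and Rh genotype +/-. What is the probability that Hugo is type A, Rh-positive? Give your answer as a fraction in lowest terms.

Hugo's father's ABO genotype from I^B i × I^A I^B: 1/4 I^A I^B, 1/4 I^A i, 1/4 I^B I^B, 1/4 I^B i.
Crossing each possibility with the mother I^A I^A and summing P(type A): 1/4·1/2 + 1/4·1 + 1/4·0 + 1/4·1/2 = 1/2.
Similarly for Rh via the father's Rh distribution: P(Rh+) = 7/8.
Independent loci: 1/2 × 7/8 = 7/16.

7/16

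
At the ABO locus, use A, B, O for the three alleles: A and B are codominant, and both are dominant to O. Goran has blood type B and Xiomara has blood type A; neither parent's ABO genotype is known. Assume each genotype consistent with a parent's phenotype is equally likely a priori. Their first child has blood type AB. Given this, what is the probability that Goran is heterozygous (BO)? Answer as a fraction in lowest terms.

1/3

Possible genotypes: Goran ∈ {BB, BO}; Xiomara ∈ {AA, AO}.
Weight each parental genotype pair by prior × P(type-AB child):
  BB × AA: posterior weight 4/9.
  BB × AO: posterior weight 2/9.
  BO × AA: posterior weight 2/9.
  BO × AO: posterior weight 1/9.
Sum the posterior weight over pairs where Goran is BO: 1/3.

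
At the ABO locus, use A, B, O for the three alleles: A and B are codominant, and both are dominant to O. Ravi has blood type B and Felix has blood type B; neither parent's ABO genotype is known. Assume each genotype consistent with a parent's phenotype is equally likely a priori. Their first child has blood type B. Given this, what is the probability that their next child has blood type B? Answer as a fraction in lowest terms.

Possible genotypes: Ravi ∈ {BB, BO}; Felix ∈ {BB, BO}.
Weight each parental genotype pair by prior × P(type-B child):
  BB × BB: posterior weight 4/15; P(next child type B) = 1.
  BB × BO: posterior weight 4/15; P(next child type B) = 1.
  BO × BB: posterior weight 4/15; P(next child type B) = 1.
  BO × BO: posterior weight 1/5; P(next child type B) = 3/4.
Weighted sum = 19/20.

19/20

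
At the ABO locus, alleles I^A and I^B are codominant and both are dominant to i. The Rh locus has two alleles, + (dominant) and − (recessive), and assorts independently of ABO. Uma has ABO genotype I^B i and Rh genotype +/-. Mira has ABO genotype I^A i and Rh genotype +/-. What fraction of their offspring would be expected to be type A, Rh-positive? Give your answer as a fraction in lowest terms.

3/16

ABO cross I^B i × I^A i → offspring phenotypes: 1/4 O, 1/4 A, 1/4 B, 1/4 AB.
Rh cross +/- × +/- → 3/4 Rh+, 1/4 Rh-.
Independent loci: P(type A, Rh-positive) = 1/4 × 3/4 = 3/16.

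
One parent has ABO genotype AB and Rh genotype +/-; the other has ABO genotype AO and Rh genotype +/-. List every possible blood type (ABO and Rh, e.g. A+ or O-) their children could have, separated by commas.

A+, A-, B+, B-, AB+, AB-

Gametes from AB × AO give offspring ABO genotypes AA, AB, AO, BO, i.e. phenotypes A, B, AB.
Rh cross +/- × +/- → phenotypes Rh+, Rh-.
Combining independently: A+, A-, B+, B-, AB+, AB-.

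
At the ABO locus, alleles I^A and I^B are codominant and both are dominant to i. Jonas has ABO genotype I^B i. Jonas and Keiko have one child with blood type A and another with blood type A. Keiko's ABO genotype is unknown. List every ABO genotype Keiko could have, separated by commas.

For each candidate genotype of Keiko, check whether crossing it with I^B i can produce every observed child phenotype.
  I^A I^A → possible child types {A, AB} ✓
  I^A I^B → possible child types {A, B, AB} ✓
  I^A i → possible child types {O, A, B, AB} ✓
  I^B I^B → possible child types {B} ✗
  I^B i → possible child types {O, B} ✗
  i i → possible child types {O, B} ✗

I^A I^A, I^A I^B, I^A i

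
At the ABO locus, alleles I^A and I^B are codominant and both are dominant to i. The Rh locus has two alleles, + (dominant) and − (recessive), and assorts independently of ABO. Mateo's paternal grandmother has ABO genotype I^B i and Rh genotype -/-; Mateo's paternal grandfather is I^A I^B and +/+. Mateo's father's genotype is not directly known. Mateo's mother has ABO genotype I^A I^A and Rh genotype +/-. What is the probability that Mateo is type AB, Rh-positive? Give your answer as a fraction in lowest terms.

Mateo's father's ABO genotype from I^B i × I^A I^B: 1/4 I^A I^B, 1/4 I^A i, 1/4 I^B I^B, 1/4 I^B i.
Crossing each possibility with the mother I^A I^A and summing P(type AB): 1/4·1/2 + 1/4·0 + 1/4·1 + 1/4·1/2 = 1/2.
Similarly for Rh via the father's Rh distribution: P(Rh+) = 3/4.
Independent loci: 1/2 × 3/4 = 3/8.

3/8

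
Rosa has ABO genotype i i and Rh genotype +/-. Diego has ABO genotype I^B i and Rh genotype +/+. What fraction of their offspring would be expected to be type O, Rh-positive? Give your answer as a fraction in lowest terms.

1/2

ABO cross i i × I^B i → offspring phenotypes: 1/2 O, 1/2 B.
Rh cross +/- × +/+ → 1 Rh+.
Independent loci: P(type O, Rh-positive) = 1/2 × 1 = 1/2.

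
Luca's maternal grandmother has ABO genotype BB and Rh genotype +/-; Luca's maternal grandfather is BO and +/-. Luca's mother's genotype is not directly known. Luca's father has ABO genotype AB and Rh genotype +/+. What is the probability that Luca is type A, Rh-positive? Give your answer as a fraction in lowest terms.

1/8

Luca's mother's ABO genotype from BB × BO: 1/2 BB, 1/2 BO.
Crossing each possibility with the father AB and summing P(type A): 1/2·0 + 1/2·1/4 = 1/8.
Similarly for Rh via the mother's Rh distribution: P(Rh+) = 1.
Independent loci: 1/8 × 1 = 1/8.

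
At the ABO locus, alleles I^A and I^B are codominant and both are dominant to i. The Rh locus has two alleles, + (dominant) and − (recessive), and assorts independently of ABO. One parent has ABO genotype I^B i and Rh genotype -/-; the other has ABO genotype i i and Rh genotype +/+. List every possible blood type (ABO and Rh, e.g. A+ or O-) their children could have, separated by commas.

Gametes from I^B i × i i give offspring ABO genotypes I^B i, i i, i.e. phenotypes O, B.
Rh cross -/- × +/+ → phenotypes Rh+.
Combining independently: O+, B+.

O+, B+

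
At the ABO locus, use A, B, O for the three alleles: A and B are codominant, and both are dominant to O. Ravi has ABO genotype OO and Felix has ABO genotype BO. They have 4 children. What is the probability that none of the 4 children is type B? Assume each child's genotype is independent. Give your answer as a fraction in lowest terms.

1/16

ABO cross OO × BO → 1/2 O, 1/2 B.
So P(type B) = 1/2 per child.
P(not type B) = 1/2 for one child; (1/2)^4 = 1/16.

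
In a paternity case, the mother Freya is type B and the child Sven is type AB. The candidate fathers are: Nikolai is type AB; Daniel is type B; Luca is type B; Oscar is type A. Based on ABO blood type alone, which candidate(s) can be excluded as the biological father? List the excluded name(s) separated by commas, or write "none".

Daniel, Luca

A candidate is excluded only if no genotype consistent with his phenotype could produce a type AB child with a type B mother.
Daniel (type B): no genotype consistent with that phenotype can produce a type-AB child with a type-B mother.
Luca (type B): no genotype consistent with that phenotype can produce a type-AB child with a type-B mother.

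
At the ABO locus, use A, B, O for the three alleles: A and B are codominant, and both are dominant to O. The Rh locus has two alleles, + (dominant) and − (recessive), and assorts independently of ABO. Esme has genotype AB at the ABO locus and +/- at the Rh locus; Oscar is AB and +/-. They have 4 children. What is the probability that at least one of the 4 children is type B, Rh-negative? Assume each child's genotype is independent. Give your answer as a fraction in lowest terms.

ABO cross AB × AB → 1/4 A, 1/4 B, 1/2 AB.
Rh cross +/- × +/- → 3/4 Rh+, 1/4 Rh-; so P(type B, Rh-negative) = 1/4 × 1/4 = 1/16 per child.
P(none) = (15/16)^4 = 50625/65536; P(at least one) = 1 − 50625/65536 = 14911/65536.

14911/65536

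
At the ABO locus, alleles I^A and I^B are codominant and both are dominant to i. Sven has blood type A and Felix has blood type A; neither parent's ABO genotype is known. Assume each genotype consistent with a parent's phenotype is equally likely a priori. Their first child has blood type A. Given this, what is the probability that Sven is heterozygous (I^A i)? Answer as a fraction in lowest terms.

7/15

Possible genotypes: Sven ∈ {I^A I^A, I^A i}; Felix ∈ {I^A I^A, I^A i}.
Weight each parental genotype pair by prior × P(type-A child):
  I^A I^A × I^A I^A: posterior weight 4/15.
  I^A I^A × I^A i: posterior weight 4/15.
  I^A i × I^A I^A: posterior weight 4/15.
  I^A i × I^A i: posterior weight 1/5.
Sum the posterior weight over pairs where Sven is I^A i: 7/15.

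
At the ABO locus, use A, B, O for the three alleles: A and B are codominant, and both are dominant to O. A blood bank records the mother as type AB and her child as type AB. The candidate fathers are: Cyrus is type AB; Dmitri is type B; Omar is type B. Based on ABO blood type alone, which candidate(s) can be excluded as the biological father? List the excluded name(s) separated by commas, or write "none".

A candidate is excluded only if no genotype consistent with his phenotype could produce a type AB child with a type AB mother.
Every candidate has at least one consistent genotype combination, so none can be excluded.

none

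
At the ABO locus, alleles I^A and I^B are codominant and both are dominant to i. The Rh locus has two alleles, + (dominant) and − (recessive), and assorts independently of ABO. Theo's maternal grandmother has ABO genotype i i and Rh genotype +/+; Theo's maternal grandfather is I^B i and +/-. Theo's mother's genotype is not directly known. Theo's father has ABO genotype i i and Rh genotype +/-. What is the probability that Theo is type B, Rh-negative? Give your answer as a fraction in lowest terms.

Theo's mother's ABO genotype from i i × I^B i: 1/2 I^B i, 1/2 i i.
Crossing each possibility with the father i i and summing P(type B): 1/2·1/2 + 1/2·0 = 1/4.
Similarly for Rh via the mother's Rh distribution: P(Rh-) = 1/8.
Independent loci: 1/4 × 1/8 = 1/32.

1/32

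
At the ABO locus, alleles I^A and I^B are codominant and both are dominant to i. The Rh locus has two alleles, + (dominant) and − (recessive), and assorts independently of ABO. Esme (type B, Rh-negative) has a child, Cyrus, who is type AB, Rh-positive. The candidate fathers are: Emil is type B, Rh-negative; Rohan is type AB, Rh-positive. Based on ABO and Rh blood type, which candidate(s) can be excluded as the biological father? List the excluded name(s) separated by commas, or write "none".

A candidate is excluded only if no genotype consistent with his phenotype could produce a type AB, Rh-positive child with a type B, Rh-negative mother.
Emil (type B, Rh-): no genotype consistent with that phenotype can produce a type-AB Rh+ child with a type-B mother.

Emil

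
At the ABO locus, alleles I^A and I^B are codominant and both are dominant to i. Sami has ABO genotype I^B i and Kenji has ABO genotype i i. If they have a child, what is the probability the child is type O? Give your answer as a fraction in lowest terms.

1/2

ABO cross I^B i × i i → offspring phenotypes: 1/2 O, 1/2 B.
So P(type O) = 1/2.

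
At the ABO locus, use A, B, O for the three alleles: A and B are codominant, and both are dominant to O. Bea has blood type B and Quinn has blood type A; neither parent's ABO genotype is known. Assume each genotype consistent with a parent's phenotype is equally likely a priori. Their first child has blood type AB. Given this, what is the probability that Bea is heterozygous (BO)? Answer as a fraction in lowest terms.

1/3

Possible genotypes: Bea ∈ {BB, BO}; Quinn ∈ {AA, AO}.
Weight each parental genotype pair by prior × P(type-AB child):
  BB × AA: posterior weight 4/9.
  BB × AO: posterior weight 2/9.
  BO × AA: posterior weight 2/9.
  BO × AO: posterior weight 1/9.
Sum the posterior weight over pairs where Bea is BO: 1/3.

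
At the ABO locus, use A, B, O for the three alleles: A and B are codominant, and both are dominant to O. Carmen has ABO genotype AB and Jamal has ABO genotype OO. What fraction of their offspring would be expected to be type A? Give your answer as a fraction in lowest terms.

1/2

ABO cross AB × OO → offspring phenotypes: 1/2 A, 1/2 B.
So P(type A) = 1/2.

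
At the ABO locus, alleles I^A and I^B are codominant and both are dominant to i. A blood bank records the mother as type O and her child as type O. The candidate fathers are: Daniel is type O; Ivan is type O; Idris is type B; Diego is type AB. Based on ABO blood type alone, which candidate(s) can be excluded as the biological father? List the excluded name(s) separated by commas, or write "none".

Diego

A candidate is excluded only if no genotype consistent with his phenotype could produce a type O child with a type O mother.
Diego (type AB): no genotype consistent with that phenotype can produce a type-O child with a type-O mother.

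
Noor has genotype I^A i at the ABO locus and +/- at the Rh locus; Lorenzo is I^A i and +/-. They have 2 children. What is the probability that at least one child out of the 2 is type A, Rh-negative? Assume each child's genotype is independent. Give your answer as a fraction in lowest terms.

ABO cross I^A i × I^A i → 1/4 O, 3/4 A.
Rh cross +/- × +/- → 3/4 Rh+, 1/4 Rh-; so P(type A, Rh-negative) = 3/4 × 1/4 = 3/16 per child.
P(none) = (13/16)^2 = 169/256; P(at least one) = 1 − 169/256 = 87/256.

87/256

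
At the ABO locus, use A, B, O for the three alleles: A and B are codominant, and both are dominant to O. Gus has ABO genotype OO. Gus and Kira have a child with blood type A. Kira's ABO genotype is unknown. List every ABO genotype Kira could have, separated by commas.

AA, AB, AO

For each candidate genotype of Kira, check whether crossing it with OO can produce every observed child phenotype.
  AA → possible child types {A} ✓
  AB → possible child types {A, B} ✓
  AO → possible child types {O, A} ✓
  BB → possible child types {B} ✗
  BO → possible child types {O, B} ✗
  OO → possible child types {O} ✗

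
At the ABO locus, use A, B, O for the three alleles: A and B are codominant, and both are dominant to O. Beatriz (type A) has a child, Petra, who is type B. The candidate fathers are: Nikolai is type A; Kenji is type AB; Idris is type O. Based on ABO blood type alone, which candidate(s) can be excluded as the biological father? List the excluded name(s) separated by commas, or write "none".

A candidate is excluded only if no genotype consistent with his phenotype could produce a type B child with a type A mother.
Nikolai (type A): no genotype consistent with that phenotype can produce a type-B child with a type-A mother.
Idris (type O): no genotype consistent with that phenotype can produce a type-B child with a type-A mother.

Nikolai, Idris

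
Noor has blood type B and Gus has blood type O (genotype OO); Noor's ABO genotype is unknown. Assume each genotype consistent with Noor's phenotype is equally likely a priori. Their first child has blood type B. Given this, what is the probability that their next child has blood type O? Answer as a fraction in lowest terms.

Possible genotypes: Noor ∈ {BB, BO}; Gus ∈ {OO}.
Weight each parental genotype pair by prior × P(type-B child):
  BB × OO: posterior weight 2/3; P(next child type O) = 0.
  BO × OO: posterior weight 1/3; P(next child type O) = 1/2.
Weighted sum = 1/6.

1/6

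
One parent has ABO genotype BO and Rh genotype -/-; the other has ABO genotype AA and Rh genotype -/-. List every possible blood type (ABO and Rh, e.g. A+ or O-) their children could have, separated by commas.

Gametes from BO × AA give offspring ABO genotypes AB, AO, i.e. phenotypes A, AB.
Rh cross -/- × -/- → phenotypes Rh-.
Combining independently: A-, AB-.

A-, AB-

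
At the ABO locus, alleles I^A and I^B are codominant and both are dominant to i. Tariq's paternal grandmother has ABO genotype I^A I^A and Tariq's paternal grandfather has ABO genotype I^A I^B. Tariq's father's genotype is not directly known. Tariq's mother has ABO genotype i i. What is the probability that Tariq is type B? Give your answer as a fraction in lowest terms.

1/4

Tariq's father's ABO genotype from I^A I^A × I^A I^B: 1/2 I^A I^A, 1/2 I^A I^B.
Crossing each possibility with the mother i i and summing P(type B): 1/2·0 + 1/2·1/2 = 1/4.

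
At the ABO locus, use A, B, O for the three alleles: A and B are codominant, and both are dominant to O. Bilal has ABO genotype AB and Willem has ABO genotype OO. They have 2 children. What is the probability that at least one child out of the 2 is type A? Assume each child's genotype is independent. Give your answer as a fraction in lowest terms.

ABO cross AB × OO → 1/2 A, 1/2 B.
So P(type A) = 1/2 per child.
P(none) = (1/2)^2 = 1/4; P(at least one) = 1 − 1/4 = 3/4.

3/4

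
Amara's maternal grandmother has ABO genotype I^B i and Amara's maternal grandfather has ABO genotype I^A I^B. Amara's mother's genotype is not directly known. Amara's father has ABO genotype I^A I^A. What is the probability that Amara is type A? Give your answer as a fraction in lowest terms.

1/2

Amara's mother's ABO genotype from I^B i × I^A I^B: 1/4 I^A I^B, 1/4 I^A i, 1/4 I^B I^B, 1/4 I^B i.
Crossing each possibility with the father I^A I^A and summing P(type A): 1/4·1/2 + 1/4·1 + 1/4·0 + 1/4·1/2 = 1/2.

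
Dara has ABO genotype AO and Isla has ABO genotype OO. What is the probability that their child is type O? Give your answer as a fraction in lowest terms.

ABO cross AO × OO → offspring phenotypes: 1/2 O, 1/2 A.
So P(type O) = 1/2.

1/2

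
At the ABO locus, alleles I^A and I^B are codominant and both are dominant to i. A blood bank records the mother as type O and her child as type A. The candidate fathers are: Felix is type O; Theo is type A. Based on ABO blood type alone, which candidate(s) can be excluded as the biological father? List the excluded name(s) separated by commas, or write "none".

A candidate is excluded only if no genotype consistent with his phenotype could produce a type A child with a type O mother.
Felix (type O): no genotype consistent with that phenotype can produce a type-A child with a type-O mother.

Felix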